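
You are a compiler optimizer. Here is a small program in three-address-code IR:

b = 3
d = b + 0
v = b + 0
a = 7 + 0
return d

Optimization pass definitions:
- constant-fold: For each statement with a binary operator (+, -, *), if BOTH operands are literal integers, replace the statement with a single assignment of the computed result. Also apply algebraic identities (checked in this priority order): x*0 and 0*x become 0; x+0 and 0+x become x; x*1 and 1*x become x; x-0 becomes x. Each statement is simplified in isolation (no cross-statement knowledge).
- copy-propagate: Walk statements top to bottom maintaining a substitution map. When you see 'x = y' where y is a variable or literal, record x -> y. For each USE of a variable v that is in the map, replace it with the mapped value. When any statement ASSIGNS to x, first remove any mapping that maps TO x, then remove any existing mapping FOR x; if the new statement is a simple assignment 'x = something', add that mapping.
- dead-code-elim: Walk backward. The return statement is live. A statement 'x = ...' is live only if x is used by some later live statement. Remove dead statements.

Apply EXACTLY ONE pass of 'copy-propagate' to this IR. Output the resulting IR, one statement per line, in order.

Applying copy-propagate statement-by-statement:
  [1] b = 3  (unchanged)
  [2] d = b + 0  -> d = 3 + 0
  [3] v = b + 0  -> v = 3 + 0
  [4] a = 7 + 0  (unchanged)
  [5] return d  (unchanged)
Result (5 stmts):
  b = 3
  d = 3 + 0
  v = 3 + 0
  a = 7 + 0
  return d

Answer: b = 3
d = 3 + 0
v = 3 + 0
a = 7 + 0
return d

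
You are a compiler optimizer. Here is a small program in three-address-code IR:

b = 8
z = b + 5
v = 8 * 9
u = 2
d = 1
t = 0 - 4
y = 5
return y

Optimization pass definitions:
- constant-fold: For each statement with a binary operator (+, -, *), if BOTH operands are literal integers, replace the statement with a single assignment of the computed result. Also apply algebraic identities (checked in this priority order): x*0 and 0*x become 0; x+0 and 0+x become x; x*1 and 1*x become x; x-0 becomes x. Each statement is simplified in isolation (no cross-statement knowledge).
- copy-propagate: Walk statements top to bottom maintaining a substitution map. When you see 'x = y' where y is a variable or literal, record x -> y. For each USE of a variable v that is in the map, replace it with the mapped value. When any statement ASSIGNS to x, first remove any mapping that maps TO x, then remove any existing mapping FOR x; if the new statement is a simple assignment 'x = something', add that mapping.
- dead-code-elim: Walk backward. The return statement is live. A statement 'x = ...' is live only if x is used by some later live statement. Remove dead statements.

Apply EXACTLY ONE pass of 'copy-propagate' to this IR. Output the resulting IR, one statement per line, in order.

Applying copy-propagate statement-by-statement:
  [1] b = 8  (unchanged)
  [2] z = b + 5  -> z = 8 + 5
  [3] v = 8 * 9  (unchanged)
  [4] u = 2  (unchanged)
  [5] d = 1  (unchanged)
  [6] t = 0 - 4  (unchanged)
  [7] y = 5  (unchanged)
  [8] return y  -> return 5
Result (8 stmts):
  b = 8
  z = 8 + 5
  v = 8 * 9
  u = 2
  d = 1
  t = 0 - 4
  y = 5
  return 5

Answer: b = 8
z = 8 + 5
v = 8 * 9
u = 2
d = 1
t = 0 - 4
y = 5
return 5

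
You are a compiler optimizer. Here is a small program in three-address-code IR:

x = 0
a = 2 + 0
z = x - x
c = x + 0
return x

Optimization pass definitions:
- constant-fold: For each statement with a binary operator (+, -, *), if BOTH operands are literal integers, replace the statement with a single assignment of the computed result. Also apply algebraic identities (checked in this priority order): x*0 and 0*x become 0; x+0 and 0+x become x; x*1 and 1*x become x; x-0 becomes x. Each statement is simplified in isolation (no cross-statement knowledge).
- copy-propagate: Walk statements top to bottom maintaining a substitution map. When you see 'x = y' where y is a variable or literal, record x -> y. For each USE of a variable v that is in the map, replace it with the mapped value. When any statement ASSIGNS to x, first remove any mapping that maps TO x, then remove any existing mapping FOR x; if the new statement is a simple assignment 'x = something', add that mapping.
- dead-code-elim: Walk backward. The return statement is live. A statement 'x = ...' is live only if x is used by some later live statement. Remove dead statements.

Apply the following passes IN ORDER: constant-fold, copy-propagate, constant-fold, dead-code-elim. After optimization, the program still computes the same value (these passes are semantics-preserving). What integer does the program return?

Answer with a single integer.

Answer: 0

Derivation:
Initial IR:
  x = 0
  a = 2 + 0
  z = x - x
  c = x + 0
  return x
After constant-fold (5 stmts):
  x = 0
  a = 2
  z = x - x
  c = x
  return x
After copy-propagate (5 stmts):
  x = 0
  a = 2
  z = 0 - 0
  c = 0
  return 0
After constant-fold (5 stmts):
  x = 0
  a = 2
  z = 0
  c = 0
  return 0
After dead-code-elim (1 stmts):
  return 0
Evaluate:
  x = 0  =>  x = 0
  a = 2 + 0  =>  a = 2
  z = x - x  =>  z = 0
  c = x + 0  =>  c = 0
  return x = 0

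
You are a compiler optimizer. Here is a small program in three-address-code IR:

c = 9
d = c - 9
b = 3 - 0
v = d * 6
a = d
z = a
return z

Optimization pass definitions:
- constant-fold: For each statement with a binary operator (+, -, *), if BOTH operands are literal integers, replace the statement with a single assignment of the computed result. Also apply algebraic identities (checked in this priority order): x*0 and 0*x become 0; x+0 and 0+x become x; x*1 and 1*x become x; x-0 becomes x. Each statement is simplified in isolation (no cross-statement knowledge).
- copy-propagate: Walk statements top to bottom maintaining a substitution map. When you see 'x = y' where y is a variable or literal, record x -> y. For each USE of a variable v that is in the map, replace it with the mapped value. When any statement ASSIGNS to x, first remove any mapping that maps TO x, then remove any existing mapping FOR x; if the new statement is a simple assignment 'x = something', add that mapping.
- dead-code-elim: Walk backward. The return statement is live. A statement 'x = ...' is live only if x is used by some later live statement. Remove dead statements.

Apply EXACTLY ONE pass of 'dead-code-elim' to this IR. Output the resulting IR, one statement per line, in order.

Answer: c = 9
d = c - 9
a = d
z = a
return z

Derivation:
Applying dead-code-elim statement-by-statement:
  [7] return z  -> KEEP (return); live=['z']
  [6] z = a  -> KEEP; live=['a']
  [5] a = d  -> KEEP; live=['d']
  [4] v = d * 6  -> DEAD (v not live)
  [3] b = 3 - 0  -> DEAD (b not live)
  [2] d = c - 9  -> KEEP; live=['c']
  [1] c = 9  -> KEEP; live=[]
Result (5 stmts):
  c = 9
  d = c - 9
  a = d
  z = a
  return z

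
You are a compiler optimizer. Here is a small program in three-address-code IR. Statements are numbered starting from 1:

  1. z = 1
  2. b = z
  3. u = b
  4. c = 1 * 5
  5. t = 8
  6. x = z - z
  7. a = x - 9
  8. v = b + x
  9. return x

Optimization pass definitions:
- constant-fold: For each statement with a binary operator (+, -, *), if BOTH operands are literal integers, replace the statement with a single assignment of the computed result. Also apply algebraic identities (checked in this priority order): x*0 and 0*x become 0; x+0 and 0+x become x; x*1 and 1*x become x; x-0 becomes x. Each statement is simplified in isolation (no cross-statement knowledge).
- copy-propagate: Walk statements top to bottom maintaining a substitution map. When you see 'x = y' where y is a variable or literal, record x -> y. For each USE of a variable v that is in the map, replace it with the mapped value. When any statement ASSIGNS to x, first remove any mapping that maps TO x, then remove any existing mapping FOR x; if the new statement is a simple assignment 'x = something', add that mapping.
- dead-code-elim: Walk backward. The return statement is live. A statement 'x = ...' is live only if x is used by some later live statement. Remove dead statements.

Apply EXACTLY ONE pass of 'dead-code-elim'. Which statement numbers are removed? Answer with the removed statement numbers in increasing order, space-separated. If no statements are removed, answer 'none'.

Backward liveness scan:
Stmt 1 'z = 1': KEEP (z is live); live-in = []
Stmt 2 'b = z': DEAD (b not in live set ['z'])
Stmt 3 'u = b': DEAD (u not in live set ['z'])
Stmt 4 'c = 1 * 5': DEAD (c not in live set ['z'])
Stmt 5 't = 8': DEAD (t not in live set ['z'])
Stmt 6 'x = z - z': KEEP (x is live); live-in = ['z']
Stmt 7 'a = x - 9': DEAD (a not in live set ['x'])
Stmt 8 'v = b + x': DEAD (v not in live set ['x'])
Stmt 9 'return x': KEEP (return); live-in = ['x']
Removed statement numbers: [2, 3, 4, 5, 7, 8]
Surviving IR:
  z = 1
  x = z - z
  return x

Answer: 2 3 4 5 7 8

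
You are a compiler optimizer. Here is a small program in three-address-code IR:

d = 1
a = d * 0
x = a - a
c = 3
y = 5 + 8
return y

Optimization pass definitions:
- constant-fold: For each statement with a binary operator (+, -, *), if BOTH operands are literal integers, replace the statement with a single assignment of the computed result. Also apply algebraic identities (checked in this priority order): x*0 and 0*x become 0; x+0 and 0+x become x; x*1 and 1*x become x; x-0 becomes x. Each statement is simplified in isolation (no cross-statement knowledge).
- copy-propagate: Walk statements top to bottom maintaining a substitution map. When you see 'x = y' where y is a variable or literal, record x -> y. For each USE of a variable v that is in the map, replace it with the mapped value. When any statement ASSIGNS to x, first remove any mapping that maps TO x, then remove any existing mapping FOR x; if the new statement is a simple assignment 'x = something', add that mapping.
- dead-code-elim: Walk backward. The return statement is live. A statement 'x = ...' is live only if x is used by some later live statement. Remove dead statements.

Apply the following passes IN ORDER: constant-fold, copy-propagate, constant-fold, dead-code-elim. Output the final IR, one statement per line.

Initial IR:
  d = 1
  a = d * 0
  x = a - a
  c = 3
  y = 5 + 8
  return y
After constant-fold (6 stmts):
  d = 1
  a = 0
  x = a - a
  c = 3
  y = 13
  return y
After copy-propagate (6 stmts):
  d = 1
  a = 0
  x = 0 - 0
  c = 3
  y = 13
  return 13
After constant-fold (6 stmts):
  d = 1
  a = 0
  x = 0
  c = 3
  y = 13
  return 13
After dead-code-elim (1 stmts):
  return 13

Answer: return 13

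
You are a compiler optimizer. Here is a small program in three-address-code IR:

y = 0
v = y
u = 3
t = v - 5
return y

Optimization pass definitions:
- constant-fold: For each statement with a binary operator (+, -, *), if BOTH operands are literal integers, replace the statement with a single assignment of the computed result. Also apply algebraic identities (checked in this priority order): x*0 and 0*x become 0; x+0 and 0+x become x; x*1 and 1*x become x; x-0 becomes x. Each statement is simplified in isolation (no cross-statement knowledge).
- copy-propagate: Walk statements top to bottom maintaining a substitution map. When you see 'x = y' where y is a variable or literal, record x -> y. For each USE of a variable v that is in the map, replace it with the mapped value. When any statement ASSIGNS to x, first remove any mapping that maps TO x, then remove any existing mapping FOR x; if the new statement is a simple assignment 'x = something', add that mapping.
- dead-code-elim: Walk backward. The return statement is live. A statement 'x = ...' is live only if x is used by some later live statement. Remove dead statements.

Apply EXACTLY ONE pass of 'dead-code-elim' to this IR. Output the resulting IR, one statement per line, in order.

Applying dead-code-elim statement-by-statement:
  [5] return y  -> KEEP (return); live=['y']
  [4] t = v - 5  -> DEAD (t not live)
  [3] u = 3  -> DEAD (u not live)
  [2] v = y  -> DEAD (v not live)
  [1] y = 0  -> KEEP; live=[]
Result (2 stmts):
  y = 0
  return y

Answer: y = 0
return y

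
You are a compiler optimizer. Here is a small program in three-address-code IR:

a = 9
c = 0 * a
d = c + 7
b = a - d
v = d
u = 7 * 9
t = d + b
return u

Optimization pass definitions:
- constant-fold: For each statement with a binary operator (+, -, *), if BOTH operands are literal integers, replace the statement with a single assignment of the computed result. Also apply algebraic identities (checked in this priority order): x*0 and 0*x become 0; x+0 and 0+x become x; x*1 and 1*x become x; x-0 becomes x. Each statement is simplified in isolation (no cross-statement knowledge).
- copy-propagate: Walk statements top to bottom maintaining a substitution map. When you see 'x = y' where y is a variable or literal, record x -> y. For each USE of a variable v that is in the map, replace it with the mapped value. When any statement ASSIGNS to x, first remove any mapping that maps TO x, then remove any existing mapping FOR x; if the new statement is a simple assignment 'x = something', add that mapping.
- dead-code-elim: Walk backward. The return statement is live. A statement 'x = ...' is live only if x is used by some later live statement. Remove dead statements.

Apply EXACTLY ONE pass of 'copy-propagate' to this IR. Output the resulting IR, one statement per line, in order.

Answer: a = 9
c = 0 * 9
d = c + 7
b = 9 - d
v = d
u = 7 * 9
t = d + b
return u

Derivation:
Applying copy-propagate statement-by-statement:
  [1] a = 9  (unchanged)
  [2] c = 0 * a  -> c = 0 * 9
  [3] d = c + 7  (unchanged)
  [4] b = a - d  -> b = 9 - d
  [5] v = d  (unchanged)
  [6] u = 7 * 9  (unchanged)
  [7] t = d + b  (unchanged)
  [8] return u  (unchanged)
Result (8 stmts):
  a = 9
  c = 0 * 9
  d = c + 7
  b = 9 - d
  v = d
  u = 7 * 9
  t = d + b
  return u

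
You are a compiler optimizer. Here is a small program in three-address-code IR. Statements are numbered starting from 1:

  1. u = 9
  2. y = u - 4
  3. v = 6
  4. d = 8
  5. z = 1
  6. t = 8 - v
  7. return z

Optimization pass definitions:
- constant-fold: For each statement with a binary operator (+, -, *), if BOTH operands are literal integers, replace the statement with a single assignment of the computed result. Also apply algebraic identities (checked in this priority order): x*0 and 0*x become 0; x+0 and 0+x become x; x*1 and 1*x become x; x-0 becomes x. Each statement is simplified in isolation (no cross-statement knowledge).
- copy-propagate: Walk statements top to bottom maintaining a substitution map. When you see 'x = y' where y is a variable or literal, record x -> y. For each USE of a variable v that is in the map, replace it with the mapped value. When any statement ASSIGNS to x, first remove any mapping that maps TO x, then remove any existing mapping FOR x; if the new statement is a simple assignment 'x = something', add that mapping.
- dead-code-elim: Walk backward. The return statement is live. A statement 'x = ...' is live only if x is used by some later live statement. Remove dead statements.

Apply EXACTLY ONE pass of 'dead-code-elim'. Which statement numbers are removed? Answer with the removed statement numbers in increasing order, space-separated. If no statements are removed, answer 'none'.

Answer: 1 2 3 4 6

Derivation:
Backward liveness scan:
Stmt 1 'u = 9': DEAD (u not in live set [])
Stmt 2 'y = u - 4': DEAD (y not in live set [])
Stmt 3 'v = 6': DEAD (v not in live set [])
Stmt 4 'd = 8': DEAD (d not in live set [])
Stmt 5 'z = 1': KEEP (z is live); live-in = []
Stmt 6 't = 8 - v': DEAD (t not in live set ['z'])
Stmt 7 'return z': KEEP (return); live-in = ['z']
Removed statement numbers: [1, 2, 3, 4, 6]
Surviving IR:
  z = 1
  return z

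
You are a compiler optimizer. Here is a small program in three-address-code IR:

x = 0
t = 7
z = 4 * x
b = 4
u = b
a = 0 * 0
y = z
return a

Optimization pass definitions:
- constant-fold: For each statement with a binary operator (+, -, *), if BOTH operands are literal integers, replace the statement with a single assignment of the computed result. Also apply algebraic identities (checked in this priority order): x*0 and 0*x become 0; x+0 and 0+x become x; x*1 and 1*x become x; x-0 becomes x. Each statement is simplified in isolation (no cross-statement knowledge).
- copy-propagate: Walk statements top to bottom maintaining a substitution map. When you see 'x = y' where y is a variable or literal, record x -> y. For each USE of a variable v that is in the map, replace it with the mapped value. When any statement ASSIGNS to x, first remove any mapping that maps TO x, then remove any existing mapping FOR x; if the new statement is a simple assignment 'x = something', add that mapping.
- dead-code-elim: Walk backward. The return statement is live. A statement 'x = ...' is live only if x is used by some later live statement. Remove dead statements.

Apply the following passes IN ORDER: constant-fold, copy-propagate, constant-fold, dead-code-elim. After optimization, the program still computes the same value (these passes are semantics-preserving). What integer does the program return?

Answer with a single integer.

Answer: 0

Derivation:
Initial IR:
  x = 0
  t = 7
  z = 4 * x
  b = 4
  u = b
  a = 0 * 0
  y = z
  return a
After constant-fold (8 stmts):
  x = 0
  t = 7
  z = 4 * x
  b = 4
  u = b
  a = 0
  y = z
  return a
After copy-propagate (8 stmts):
  x = 0
  t = 7
  z = 4 * 0
  b = 4
  u = 4
  a = 0
  y = z
  return 0
After constant-fold (8 stmts):
  x = 0
  t = 7
  z = 0
  b = 4
  u = 4
  a = 0
  y = z
  return 0
After dead-code-elim (1 stmts):
  return 0
Evaluate:
  x = 0  =>  x = 0
  t = 7  =>  t = 7
  z = 4 * x  =>  z = 0
  b = 4  =>  b = 4
  u = b  =>  u = 4
  a = 0 * 0  =>  a = 0
  y = z  =>  y = 0
  return a = 0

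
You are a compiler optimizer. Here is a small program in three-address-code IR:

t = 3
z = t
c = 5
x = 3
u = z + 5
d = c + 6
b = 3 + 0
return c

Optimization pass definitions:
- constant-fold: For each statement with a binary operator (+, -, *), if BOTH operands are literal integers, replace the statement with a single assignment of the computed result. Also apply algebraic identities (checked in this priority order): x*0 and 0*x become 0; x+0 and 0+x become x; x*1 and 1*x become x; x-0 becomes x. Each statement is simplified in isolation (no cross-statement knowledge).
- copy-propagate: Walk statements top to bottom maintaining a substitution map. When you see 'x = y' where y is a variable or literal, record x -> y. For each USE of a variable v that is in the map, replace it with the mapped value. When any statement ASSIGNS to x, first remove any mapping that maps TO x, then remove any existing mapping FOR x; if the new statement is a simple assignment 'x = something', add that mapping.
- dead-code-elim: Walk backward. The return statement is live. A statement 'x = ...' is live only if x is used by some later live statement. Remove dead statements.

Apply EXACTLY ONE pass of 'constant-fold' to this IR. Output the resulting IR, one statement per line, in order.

Answer: t = 3
z = t
c = 5
x = 3
u = z + 5
d = c + 6
b = 3
return c

Derivation:
Applying constant-fold statement-by-statement:
  [1] t = 3  (unchanged)
  [2] z = t  (unchanged)
  [3] c = 5  (unchanged)
  [4] x = 3  (unchanged)
  [5] u = z + 5  (unchanged)
  [6] d = c + 6  (unchanged)
  [7] b = 3 + 0  -> b = 3
  [8] return c  (unchanged)
Result (8 stmts):
  t = 3
  z = t
  c = 5
  x = 3
  u = z + 5
  d = c + 6
  b = 3
  return c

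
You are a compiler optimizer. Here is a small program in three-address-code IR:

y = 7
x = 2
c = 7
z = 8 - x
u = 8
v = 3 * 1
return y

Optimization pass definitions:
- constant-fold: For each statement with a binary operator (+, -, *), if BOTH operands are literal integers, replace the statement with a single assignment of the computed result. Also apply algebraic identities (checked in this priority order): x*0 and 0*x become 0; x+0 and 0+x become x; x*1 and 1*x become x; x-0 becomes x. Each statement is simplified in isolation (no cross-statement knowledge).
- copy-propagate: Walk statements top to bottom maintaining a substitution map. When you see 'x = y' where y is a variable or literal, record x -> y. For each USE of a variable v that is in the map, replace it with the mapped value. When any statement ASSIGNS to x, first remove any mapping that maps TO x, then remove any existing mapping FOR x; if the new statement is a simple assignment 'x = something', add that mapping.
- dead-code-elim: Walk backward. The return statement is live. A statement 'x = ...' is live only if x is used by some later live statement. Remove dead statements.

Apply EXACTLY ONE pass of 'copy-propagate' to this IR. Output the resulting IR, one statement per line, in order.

Applying copy-propagate statement-by-statement:
  [1] y = 7  (unchanged)
  [2] x = 2  (unchanged)
  [3] c = 7  (unchanged)
  [4] z = 8 - x  -> z = 8 - 2
  [5] u = 8  (unchanged)
  [6] v = 3 * 1  (unchanged)
  [7] return y  -> return 7
Result (7 stmts):
  y = 7
  x = 2
  c = 7
  z = 8 - 2
  u = 8
  v = 3 * 1
  return 7

Answer: y = 7
x = 2
c = 7
z = 8 - 2
u = 8
v = 3 * 1
return 7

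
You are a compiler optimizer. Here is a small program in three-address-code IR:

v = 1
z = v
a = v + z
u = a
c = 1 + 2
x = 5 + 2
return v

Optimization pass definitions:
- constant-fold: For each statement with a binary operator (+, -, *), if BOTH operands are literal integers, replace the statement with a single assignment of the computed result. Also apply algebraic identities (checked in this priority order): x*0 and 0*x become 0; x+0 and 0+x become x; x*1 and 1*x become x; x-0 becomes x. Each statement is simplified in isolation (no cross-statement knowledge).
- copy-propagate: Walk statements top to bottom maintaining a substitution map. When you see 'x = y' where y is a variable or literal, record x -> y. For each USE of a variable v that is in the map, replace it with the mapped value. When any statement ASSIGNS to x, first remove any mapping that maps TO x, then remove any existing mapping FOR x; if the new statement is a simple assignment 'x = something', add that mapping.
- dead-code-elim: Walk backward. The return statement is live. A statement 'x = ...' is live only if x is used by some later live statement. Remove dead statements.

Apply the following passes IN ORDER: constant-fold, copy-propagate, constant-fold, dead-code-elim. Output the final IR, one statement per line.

Initial IR:
  v = 1
  z = v
  a = v + z
  u = a
  c = 1 + 2
  x = 5 + 2
  return v
After constant-fold (7 stmts):
  v = 1
  z = v
  a = v + z
  u = a
  c = 3
  x = 7
  return v
After copy-propagate (7 stmts):
  v = 1
  z = 1
  a = 1 + 1
  u = a
  c = 3
  x = 7
  return 1
After constant-fold (7 stmts):
  v = 1
  z = 1
  a = 2
  u = a
  c = 3
  x = 7
  return 1
After dead-code-elim (1 stmts):
  return 1

Answer: return 1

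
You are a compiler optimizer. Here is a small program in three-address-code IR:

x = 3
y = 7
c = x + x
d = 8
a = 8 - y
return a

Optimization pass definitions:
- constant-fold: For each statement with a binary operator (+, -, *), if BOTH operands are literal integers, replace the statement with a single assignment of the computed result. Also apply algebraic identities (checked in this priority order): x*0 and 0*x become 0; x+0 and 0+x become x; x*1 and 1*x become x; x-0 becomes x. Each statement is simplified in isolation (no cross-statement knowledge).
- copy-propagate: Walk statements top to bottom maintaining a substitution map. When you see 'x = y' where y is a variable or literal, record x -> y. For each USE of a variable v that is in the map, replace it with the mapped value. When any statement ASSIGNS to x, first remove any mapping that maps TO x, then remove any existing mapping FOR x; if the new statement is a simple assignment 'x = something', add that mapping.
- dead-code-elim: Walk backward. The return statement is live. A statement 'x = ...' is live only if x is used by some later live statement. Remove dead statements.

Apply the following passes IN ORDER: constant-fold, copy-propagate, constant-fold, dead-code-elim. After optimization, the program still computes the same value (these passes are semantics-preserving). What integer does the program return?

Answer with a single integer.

Answer: 1

Derivation:
Initial IR:
  x = 3
  y = 7
  c = x + x
  d = 8
  a = 8 - y
  return a
After constant-fold (6 stmts):
  x = 3
  y = 7
  c = x + x
  d = 8
  a = 8 - y
  return a
After copy-propagate (6 stmts):
  x = 3
  y = 7
  c = 3 + 3
  d = 8
  a = 8 - 7
  return a
After constant-fold (6 stmts):
  x = 3
  y = 7
  c = 6
  d = 8
  a = 1
  return a
After dead-code-elim (2 stmts):
  a = 1
  return a
Evaluate:
  x = 3  =>  x = 3
  y = 7  =>  y = 7
  c = x + x  =>  c = 6
  d = 8  =>  d = 8
  a = 8 - y  =>  a = 1
  return a = 1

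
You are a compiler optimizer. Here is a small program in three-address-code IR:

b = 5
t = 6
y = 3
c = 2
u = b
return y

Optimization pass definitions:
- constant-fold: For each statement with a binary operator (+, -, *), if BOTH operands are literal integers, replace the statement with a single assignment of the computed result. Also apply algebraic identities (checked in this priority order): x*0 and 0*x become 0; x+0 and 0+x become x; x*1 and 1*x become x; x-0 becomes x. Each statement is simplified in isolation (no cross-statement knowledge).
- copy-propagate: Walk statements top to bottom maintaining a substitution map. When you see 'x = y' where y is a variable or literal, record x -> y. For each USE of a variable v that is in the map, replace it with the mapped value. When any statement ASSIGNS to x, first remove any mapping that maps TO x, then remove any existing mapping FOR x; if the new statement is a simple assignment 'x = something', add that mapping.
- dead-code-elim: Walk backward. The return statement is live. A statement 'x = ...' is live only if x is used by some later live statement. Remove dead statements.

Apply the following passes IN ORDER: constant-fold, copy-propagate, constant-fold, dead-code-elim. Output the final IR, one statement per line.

Initial IR:
  b = 5
  t = 6
  y = 3
  c = 2
  u = b
  return y
After constant-fold (6 stmts):
  b = 5
  t = 6
  y = 3
  c = 2
  u = b
  return y
After copy-propagate (6 stmts):
  b = 5
  t = 6
  y = 3
  c = 2
  u = 5
  return 3
After constant-fold (6 stmts):
  b = 5
  t = 6
  y = 3
  c = 2
  u = 5
  return 3
After dead-code-elim (1 stmts):
  return 3

Answer: return 3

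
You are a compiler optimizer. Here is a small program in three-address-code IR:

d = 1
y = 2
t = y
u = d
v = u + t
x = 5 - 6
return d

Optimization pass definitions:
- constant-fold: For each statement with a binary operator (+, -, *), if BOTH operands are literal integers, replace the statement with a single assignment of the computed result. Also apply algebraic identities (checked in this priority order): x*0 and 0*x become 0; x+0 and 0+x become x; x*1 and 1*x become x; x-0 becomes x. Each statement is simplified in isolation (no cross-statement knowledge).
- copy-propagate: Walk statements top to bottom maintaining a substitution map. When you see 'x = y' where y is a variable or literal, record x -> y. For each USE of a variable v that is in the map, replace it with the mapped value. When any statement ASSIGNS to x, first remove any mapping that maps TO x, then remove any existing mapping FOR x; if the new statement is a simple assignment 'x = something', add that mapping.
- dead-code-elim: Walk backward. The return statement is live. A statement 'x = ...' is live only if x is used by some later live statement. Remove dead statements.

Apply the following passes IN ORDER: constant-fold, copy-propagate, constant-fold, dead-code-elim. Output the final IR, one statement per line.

Answer: return 1

Derivation:
Initial IR:
  d = 1
  y = 2
  t = y
  u = d
  v = u + t
  x = 5 - 6
  return d
After constant-fold (7 stmts):
  d = 1
  y = 2
  t = y
  u = d
  v = u + t
  x = -1
  return d
After copy-propagate (7 stmts):
  d = 1
  y = 2
  t = 2
  u = 1
  v = 1 + 2
  x = -1
  return 1
After constant-fold (7 stmts):
  d = 1
  y = 2
  t = 2
  u = 1
  v = 3
  x = -1
  return 1
After dead-code-elim (1 stmts):
  return 1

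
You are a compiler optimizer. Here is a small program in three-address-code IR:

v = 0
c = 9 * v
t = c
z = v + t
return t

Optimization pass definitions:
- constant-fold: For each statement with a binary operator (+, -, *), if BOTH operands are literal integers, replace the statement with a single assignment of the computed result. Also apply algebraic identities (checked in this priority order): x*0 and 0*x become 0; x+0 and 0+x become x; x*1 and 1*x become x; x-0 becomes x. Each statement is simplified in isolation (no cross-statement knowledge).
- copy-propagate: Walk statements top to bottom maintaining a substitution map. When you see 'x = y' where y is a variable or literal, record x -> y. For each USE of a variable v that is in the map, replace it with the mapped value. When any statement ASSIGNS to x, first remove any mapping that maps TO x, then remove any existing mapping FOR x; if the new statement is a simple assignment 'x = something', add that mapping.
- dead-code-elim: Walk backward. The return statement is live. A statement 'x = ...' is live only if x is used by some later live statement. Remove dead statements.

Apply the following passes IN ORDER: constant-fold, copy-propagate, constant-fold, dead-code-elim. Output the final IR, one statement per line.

Initial IR:
  v = 0
  c = 9 * v
  t = c
  z = v + t
  return t
After constant-fold (5 stmts):
  v = 0
  c = 9 * v
  t = c
  z = v + t
  return t
After copy-propagate (5 stmts):
  v = 0
  c = 9 * 0
  t = c
  z = 0 + c
  return c
After constant-fold (5 stmts):
  v = 0
  c = 0
  t = c
  z = c
  return c
After dead-code-elim (2 stmts):
  c = 0
  return c

Answer: c = 0
return c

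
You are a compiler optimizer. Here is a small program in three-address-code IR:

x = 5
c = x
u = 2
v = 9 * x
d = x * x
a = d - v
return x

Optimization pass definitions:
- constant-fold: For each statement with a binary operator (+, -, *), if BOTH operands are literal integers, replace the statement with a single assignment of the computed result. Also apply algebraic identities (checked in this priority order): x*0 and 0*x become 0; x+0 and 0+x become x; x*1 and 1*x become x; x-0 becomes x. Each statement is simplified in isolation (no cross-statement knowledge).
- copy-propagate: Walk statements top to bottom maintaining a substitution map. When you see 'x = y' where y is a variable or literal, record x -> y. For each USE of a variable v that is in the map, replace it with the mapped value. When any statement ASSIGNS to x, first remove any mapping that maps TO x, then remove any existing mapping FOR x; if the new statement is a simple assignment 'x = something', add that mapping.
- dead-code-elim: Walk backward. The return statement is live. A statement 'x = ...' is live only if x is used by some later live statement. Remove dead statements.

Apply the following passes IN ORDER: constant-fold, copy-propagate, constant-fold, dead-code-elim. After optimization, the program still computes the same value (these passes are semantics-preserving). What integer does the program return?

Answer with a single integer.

Answer: 5

Derivation:
Initial IR:
  x = 5
  c = x
  u = 2
  v = 9 * x
  d = x * x
  a = d - v
  return x
After constant-fold (7 stmts):
  x = 5
  c = x
  u = 2
  v = 9 * x
  d = x * x
  a = d - v
  return x
After copy-propagate (7 stmts):
  x = 5
  c = 5
  u = 2
  v = 9 * 5
  d = 5 * 5
  a = d - v
  return 5
After constant-fold (7 stmts):
  x = 5
  c = 5
  u = 2
  v = 45
  d = 25
  a = d - v
  return 5
After dead-code-elim (1 stmts):
  return 5
Evaluate:
  x = 5  =>  x = 5
  c = x  =>  c = 5
  u = 2  =>  u = 2
  v = 9 * x  =>  v = 45
  d = x * x  =>  d = 25
  a = d - v  =>  a = -20
  return x = 5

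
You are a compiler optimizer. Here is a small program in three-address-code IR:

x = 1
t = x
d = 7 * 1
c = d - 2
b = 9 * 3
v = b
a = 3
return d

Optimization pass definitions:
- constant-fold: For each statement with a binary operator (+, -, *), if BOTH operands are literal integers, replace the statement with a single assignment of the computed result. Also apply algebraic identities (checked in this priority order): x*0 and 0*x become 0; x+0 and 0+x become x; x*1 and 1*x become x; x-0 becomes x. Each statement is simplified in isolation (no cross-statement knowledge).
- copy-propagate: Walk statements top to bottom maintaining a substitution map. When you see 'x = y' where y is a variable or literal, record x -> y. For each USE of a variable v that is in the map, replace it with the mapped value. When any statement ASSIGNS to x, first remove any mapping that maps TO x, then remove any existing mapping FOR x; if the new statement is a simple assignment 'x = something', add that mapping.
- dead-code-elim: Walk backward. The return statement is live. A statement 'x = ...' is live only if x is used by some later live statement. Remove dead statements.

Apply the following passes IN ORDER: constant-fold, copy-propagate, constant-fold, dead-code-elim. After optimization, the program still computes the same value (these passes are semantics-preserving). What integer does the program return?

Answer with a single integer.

Answer: 7

Derivation:
Initial IR:
  x = 1
  t = x
  d = 7 * 1
  c = d - 2
  b = 9 * 3
  v = b
  a = 3
  return d
After constant-fold (8 stmts):
  x = 1
  t = x
  d = 7
  c = d - 2
  b = 27
  v = b
  a = 3
  return d
After copy-propagate (8 stmts):
  x = 1
  t = 1
  d = 7
  c = 7 - 2
  b = 27
  v = 27
  a = 3
  return 7
After constant-fold (8 stmts):
  x = 1
  t = 1
  d = 7
  c = 5
  b = 27
  v = 27
  a = 3
  return 7
After dead-code-elim (1 stmts):
  return 7
Evaluate:
  x = 1  =>  x = 1
  t = x  =>  t = 1
  d = 7 * 1  =>  d = 7
  c = d - 2  =>  c = 5
  b = 9 * 3  =>  b = 27
  v = b  =>  v = 27
  a = 3  =>  a = 3
  return d = 7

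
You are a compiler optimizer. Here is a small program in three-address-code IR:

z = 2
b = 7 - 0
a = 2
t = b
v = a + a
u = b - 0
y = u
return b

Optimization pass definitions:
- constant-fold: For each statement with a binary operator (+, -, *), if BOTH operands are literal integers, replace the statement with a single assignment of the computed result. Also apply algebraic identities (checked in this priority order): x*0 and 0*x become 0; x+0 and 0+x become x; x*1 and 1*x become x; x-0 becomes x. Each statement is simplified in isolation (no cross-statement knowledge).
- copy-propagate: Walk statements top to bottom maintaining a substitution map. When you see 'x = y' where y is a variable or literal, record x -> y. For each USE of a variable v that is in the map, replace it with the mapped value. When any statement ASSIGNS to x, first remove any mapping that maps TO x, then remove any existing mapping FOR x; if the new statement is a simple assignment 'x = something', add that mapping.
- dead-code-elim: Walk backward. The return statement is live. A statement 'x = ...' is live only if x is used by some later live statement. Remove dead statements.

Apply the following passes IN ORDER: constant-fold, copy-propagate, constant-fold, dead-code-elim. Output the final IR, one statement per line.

Answer: return 7

Derivation:
Initial IR:
  z = 2
  b = 7 - 0
  a = 2
  t = b
  v = a + a
  u = b - 0
  y = u
  return b
After constant-fold (8 stmts):
  z = 2
  b = 7
  a = 2
  t = b
  v = a + a
  u = b
  y = u
  return b
After copy-propagate (8 stmts):
  z = 2
  b = 7
  a = 2
  t = 7
  v = 2 + 2
  u = 7
  y = 7
  return 7
After constant-fold (8 stmts):
  z = 2
  b = 7
  a = 2
  t = 7
  v = 4
  u = 7
  y = 7
  return 7
After dead-code-elim (1 stmts):
  return 7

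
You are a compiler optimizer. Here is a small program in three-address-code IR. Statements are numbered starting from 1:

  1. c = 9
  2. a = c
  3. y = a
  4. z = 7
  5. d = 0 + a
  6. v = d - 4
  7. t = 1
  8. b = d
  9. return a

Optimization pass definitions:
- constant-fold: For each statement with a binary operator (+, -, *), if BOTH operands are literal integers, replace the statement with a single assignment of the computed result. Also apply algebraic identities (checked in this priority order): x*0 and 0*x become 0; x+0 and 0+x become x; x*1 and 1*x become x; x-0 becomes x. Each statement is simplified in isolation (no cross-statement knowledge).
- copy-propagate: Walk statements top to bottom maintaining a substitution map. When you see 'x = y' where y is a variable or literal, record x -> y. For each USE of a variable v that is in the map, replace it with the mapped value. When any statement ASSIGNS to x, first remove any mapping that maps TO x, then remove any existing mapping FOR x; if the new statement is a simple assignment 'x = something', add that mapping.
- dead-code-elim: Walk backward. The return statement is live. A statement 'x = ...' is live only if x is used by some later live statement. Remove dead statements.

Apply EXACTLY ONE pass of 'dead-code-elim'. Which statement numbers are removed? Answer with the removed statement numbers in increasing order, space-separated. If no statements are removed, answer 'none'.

Answer: 3 4 5 6 7 8

Derivation:
Backward liveness scan:
Stmt 1 'c = 9': KEEP (c is live); live-in = []
Stmt 2 'a = c': KEEP (a is live); live-in = ['c']
Stmt 3 'y = a': DEAD (y not in live set ['a'])
Stmt 4 'z = 7': DEAD (z not in live set ['a'])
Stmt 5 'd = 0 + a': DEAD (d not in live set ['a'])
Stmt 6 'v = d - 4': DEAD (v not in live set ['a'])
Stmt 7 't = 1': DEAD (t not in live set ['a'])
Stmt 8 'b = d': DEAD (b not in live set ['a'])
Stmt 9 'return a': KEEP (return); live-in = ['a']
Removed statement numbers: [3, 4, 5, 6, 7, 8]
Surviving IR:
  c = 9
  a = c
  return a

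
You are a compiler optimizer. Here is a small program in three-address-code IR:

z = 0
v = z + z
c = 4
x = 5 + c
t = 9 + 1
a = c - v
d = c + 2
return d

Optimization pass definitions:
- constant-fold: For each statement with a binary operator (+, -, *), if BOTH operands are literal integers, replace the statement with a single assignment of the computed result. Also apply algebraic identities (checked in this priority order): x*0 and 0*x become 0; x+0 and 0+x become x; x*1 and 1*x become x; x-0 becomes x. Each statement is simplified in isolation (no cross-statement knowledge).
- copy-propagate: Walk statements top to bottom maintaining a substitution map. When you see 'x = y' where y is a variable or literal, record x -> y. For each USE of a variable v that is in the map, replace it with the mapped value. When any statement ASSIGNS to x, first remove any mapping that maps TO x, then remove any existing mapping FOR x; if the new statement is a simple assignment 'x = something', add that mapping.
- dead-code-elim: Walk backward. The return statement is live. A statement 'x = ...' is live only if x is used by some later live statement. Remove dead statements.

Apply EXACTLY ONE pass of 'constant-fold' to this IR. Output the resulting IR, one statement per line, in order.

Applying constant-fold statement-by-statement:
  [1] z = 0  (unchanged)
  [2] v = z + z  (unchanged)
  [3] c = 4  (unchanged)
  [4] x = 5 + c  (unchanged)
  [5] t = 9 + 1  -> t = 10
  [6] a = c - v  (unchanged)
  [7] d = c + 2  (unchanged)
  [8] return d  (unchanged)
Result (8 stmts):
  z = 0
  v = z + z
  c = 4
  x = 5 + c
  t = 10
  a = c - v
  d = c + 2
  return d

Answer: z = 0
v = z + z
c = 4
x = 5 + c
t = 10
a = c - v
d = c + 2
return d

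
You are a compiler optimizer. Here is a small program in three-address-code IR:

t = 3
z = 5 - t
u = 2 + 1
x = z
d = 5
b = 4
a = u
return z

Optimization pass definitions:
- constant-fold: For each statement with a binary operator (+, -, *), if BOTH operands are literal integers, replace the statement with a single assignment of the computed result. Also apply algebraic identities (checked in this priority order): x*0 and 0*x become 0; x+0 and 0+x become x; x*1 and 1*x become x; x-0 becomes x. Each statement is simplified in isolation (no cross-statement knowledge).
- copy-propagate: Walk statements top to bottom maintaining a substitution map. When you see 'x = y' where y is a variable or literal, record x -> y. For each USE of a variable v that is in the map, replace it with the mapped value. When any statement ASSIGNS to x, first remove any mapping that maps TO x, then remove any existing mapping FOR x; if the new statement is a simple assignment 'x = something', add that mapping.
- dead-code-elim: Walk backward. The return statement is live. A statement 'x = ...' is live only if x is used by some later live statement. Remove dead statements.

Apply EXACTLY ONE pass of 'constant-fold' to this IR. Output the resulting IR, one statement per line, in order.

Applying constant-fold statement-by-statement:
  [1] t = 3  (unchanged)
  [2] z = 5 - t  (unchanged)
  [3] u = 2 + 1  -> u = 3
  [4] x = z  (unchanged)
  [5] d = 5  (unchanged)
  [6] b = 4  (unchanged)
  [7] a = u  (unchanged)
  [8] return z  (unchanged)
Result (8 stmts):
  t = 3
  z = 5 - t
  u = 3
  x = z
  d = 5
  b = 4
  a = u
  return z

Answer: t = 3
z = 5 - t
u = 3
x = z
d = 5
b = 4
a = u
return z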